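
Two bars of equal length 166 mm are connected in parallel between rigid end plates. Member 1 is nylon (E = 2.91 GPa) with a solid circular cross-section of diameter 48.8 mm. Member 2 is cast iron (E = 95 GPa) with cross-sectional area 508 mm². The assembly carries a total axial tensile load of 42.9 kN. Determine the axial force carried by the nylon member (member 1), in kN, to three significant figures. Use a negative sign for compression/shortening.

4.35 kN

A_1 = 1870 mm².
Equal strain + equilibrium ⇒ each member carries load in proportion to AE: A₁E₁ = 5443000 N, A₂E₂ = 48260000 N, ΣAE = 53700000 N.
F₁ = P·A₁E₁/ΣAE = 42900·5443000/53700000 = 4348 N.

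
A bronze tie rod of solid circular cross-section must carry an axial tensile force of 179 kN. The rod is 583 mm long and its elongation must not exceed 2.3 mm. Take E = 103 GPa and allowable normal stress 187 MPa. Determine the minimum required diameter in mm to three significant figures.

Required area A ≥ P/σ_allow = 179000/187 = 957.2 mm².
For a solid circular section, d ≥ √(4A/π) = 34.91 mm.
Elongation limit: A ≥ PL/(Eδ_allow) = 179000·583/(103000·2.3) = 440.5 mm² ⇒ d ≥ 23.68 mm.
The stress limit governs.

34.9 mm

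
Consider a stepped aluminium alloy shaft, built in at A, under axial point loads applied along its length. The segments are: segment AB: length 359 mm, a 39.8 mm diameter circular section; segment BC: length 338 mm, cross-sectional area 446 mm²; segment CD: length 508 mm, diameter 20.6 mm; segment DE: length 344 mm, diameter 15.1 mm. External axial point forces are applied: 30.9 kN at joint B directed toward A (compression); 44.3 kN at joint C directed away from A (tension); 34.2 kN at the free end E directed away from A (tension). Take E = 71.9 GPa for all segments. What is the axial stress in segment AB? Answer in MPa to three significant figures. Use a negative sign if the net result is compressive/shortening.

38.3 MPa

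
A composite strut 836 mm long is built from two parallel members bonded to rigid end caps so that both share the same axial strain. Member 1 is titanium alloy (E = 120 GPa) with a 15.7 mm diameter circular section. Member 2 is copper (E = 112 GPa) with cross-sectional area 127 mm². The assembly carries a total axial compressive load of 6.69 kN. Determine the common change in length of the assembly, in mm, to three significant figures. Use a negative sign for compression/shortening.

-0.149 mm

A_1 = 193.6 mm².
Equal strain + equilibrium ⇒ each member carries load in proportion to AE: A₁E₁ = 23230000 N, A₂E₂ = 14220000 N, ΣAE = 37460000 N.
δ = PL/ΣAE = -6690·836/37460000 = -0.1493 mm.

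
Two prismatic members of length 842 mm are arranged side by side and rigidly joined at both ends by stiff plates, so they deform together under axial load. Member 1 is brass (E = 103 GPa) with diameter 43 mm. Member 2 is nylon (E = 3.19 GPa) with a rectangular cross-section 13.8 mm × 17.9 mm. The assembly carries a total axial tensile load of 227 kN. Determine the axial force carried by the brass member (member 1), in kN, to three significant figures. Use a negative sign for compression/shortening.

226 kN

A_1 = 1452 mm².
A_2 = 247 mm².
Equal strain + equilibrium ⇒ each member carries load in proportion to AE: A₁E₁ = 149600000 N, A₂E₂ = 788000 N, ΣAE = 150400000 N.
F₁ = P·A₁E₁/ΣAE = 227000·149600000/150400000 = 225800 N.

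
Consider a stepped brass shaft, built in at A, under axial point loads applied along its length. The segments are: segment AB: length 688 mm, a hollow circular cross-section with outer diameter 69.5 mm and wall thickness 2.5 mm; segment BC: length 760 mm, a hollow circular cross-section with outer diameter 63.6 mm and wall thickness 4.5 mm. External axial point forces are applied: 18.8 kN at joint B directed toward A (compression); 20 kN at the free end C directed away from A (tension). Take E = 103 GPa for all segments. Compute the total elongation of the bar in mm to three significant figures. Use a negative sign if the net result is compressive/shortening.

Internal axial forces (sectioning from the free end, tension +): N_BC = 20 kN, N_AB = 1.2 kN.
A_AB = 526.2 mm².
A_BC = 835.5 mm².
δ_AB = 1200·688/(526.2·103000) = 0.01523 mm
δ_BC = 20000·760/(835.5·103000) = 0.1766 mm
δ = Σδ_i = 0.1919 mm.

0.192 mm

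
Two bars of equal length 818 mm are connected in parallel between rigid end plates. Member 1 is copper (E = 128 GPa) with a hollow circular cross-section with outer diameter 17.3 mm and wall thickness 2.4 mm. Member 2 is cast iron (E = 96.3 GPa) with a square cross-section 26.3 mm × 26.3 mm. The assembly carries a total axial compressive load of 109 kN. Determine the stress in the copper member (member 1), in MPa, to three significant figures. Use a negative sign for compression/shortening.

A_1 = 112.3 mm².
A_2 = 691.7 mm².
Equal strain + equilibrium ⇒ each member carries load in proportion to AE: A₁E₁ = 14380000 N, A₂E₂ = 66610000 N, ΣAE = 80990000 N.
σ₁ = P·E₁/ΣAE = -109000·128000/80990000 = -172.3 MPa.

-172 MPa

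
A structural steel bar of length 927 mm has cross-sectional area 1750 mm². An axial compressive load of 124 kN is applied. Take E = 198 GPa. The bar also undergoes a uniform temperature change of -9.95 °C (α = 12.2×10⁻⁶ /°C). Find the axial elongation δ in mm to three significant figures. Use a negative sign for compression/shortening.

-0.444 mm

δ_mech = NL/(AE) = -124000·927/(1750·198000) = -0.3317 mm.
δ_thermal = αLΔT = 12.2e-6·927·-9.95 = -0.1125 mm.
δ = δ_mech + δ_thermal = -0.4443 mm.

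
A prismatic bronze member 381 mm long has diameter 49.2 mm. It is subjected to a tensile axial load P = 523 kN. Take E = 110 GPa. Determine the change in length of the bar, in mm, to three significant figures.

0.953 mm

A = 1901 mm².
δ_mech = NL/(AE) = 523000·381/(1901·110000) = 0.9528 mm.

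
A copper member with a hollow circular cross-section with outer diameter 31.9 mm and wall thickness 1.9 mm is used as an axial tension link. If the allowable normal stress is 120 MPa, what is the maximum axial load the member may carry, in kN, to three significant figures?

A = 179.1 mm².
P_max = σ_allow · A = 120 · 179.1 = 21490 N = 21.49 kN.

21.5 kN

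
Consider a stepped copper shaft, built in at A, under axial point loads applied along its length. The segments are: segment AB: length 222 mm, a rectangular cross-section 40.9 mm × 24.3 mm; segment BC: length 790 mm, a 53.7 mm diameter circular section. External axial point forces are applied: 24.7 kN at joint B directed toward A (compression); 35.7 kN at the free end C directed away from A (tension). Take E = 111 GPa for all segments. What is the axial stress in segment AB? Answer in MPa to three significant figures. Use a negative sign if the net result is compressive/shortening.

11.1 MPa

Internal axial forces (sectioning from the free end, tension +): N_BC = 35.7 kN, N_AB = 11 kN.
A_AB = 993.9 mm².
σ_AB = N_AB/A_AB = 11000/993.9 = 11.07 MPa.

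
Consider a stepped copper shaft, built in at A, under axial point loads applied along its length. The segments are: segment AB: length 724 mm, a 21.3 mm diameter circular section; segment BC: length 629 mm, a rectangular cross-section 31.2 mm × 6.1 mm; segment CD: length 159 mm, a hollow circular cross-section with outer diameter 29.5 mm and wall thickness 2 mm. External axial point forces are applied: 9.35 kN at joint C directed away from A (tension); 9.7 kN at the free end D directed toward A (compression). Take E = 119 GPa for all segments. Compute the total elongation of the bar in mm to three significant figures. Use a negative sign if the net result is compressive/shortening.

Internal axial forces (sectioning from the free end, tension +): N_CD = -9.7 kN, N_BC = -0.35 kN, N_AB = -0.35 kN.
A_AB = 356.3 mm².
A_BC = 190.3 mm².
A_CD = 172.8 mm².
δ_AB = -350·724/(356.3·119000) = -0.005976 mm
δ_BC = -350·629/(190.3·119000) = -0.00972 mm
δ_CD = -9700·159/(172.8·119000) = -0.07501 mm
δ = Σδ_i = -0.0907 mm.

-0.0907 mm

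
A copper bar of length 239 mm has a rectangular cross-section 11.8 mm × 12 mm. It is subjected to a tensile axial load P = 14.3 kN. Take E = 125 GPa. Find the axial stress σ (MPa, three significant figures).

101 MPa

A = 141.6 mm².
σ = N/A = 14300/141.6 = 101 MPa.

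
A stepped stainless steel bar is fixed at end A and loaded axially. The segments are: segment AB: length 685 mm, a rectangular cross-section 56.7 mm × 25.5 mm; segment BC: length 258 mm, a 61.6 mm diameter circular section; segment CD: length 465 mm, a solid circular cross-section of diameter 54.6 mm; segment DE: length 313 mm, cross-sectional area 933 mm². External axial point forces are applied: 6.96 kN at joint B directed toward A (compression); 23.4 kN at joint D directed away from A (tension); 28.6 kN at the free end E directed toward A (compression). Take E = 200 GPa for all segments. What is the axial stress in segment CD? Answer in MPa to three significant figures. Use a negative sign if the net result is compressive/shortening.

-2.22 MPa

Internal axial forces (sectioning from the free end, tension +): N_DE = -28.6 kN, N_CD = -5.2 kN, N_BC = -5.2 kN, N_AB = -12.16 kN.
A_CD = 2341 mm².
σ_CD = N_CD/A_CD = -5200/2341 = -2.221 MPa.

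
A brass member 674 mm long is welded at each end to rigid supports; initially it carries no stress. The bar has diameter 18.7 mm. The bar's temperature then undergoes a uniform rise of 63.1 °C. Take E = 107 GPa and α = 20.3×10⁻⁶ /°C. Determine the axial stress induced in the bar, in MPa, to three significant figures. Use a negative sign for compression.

-137 MPa

Free thermal expansion αLΔT = 20.3e-6 · 674 · 63.1 = 0.8633 mm.
The walls impose strain ε = −(0.8633)/674 = -1.2809e-03; σ = Eε = 107000 · -1.2809e-03 = -137.1 MPa.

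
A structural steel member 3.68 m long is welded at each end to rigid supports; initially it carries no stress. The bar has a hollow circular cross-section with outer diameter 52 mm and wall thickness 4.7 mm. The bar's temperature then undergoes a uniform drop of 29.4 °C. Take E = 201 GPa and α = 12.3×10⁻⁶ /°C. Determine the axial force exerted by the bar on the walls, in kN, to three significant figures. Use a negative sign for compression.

Free thermal expansion αLΔT = 12.3e-6 · 3680 · -29.4 = -1.331 mm.
The walls impose strain ε = −(-1.331)/3680 = 3.6162e-04; σ = Eε = 201000 · 3.6162e-04 = 72.69 MPa.
Wall reaction R = σ·A = 72.69·698.4 = 50760 N = 50.76 kN.

50.8 kN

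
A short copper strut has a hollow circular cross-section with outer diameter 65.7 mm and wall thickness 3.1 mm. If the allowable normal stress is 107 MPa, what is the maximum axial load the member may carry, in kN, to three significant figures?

A = 609.7 mm².
P_max = σ_allow · A = 107 · 609.7 = 65230 N = 65.23 kN.

65.2 kN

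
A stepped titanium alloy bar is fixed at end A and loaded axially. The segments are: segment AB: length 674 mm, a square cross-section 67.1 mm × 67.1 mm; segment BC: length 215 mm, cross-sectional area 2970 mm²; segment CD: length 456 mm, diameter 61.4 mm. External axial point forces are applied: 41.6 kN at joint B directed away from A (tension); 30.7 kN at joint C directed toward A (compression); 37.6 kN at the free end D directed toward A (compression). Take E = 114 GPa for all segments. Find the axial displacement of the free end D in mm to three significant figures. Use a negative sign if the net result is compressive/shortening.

Internal axial forces (sectioning from the free end, tension +): N_CD = -37.6 kN, N_BC = -68.3 kN, N_AB = -26.7 kN.
A_AB = 4502 mm².
A_CD = 2961 mm².
δ_AB = -26700·674/(4502·114000) = -0.03506 mm
δ_BC = -68300·215/(2970·114000) = -0.04337 mm
δ_CD = -37600·456/(2961·114000) = -0.0508 mm
δ = Σδ_i = -0.1292 mm.

-0.129 mm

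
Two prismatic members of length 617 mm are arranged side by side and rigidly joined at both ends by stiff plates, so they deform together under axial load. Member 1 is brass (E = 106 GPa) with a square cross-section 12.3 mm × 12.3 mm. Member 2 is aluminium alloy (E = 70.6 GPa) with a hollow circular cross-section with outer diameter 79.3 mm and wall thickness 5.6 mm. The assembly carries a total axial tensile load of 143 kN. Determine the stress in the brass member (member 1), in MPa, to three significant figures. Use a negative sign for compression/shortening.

141 MPa

A_1 = 151.3 mm².
A_2 = 1297 mm².
Equal strain + equilibrium ⇒ each member carries load in proportion to AE: A₁E₁ = 16040000 N, A₂E₂ = 91540000 N, ΣAE = 107600000 N.
σ₁ = P·E₁/ΣAE = 143000·106000/107600000 = 140.9 MPa.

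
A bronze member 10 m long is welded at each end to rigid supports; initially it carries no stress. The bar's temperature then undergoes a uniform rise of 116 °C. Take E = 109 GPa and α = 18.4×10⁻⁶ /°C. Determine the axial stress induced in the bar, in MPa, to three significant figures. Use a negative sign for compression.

-233 MPa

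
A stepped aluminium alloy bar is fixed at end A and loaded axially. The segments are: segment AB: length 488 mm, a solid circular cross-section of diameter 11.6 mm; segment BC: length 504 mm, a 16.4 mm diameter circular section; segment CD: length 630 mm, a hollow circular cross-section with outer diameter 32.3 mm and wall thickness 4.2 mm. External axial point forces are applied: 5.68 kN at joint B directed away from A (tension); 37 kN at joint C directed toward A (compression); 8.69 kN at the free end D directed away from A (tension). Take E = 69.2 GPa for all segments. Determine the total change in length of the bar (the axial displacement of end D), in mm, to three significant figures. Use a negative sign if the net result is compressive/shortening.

-2.27 mm

Internal axial forces (sectioning from the free end, tension +): N_CD = 8.69 kN, N_BC = -28.31 kN, N_AB = -22.63 kN.
A_AB = 105.7 mm².
A_BC = 211.2 mm².
A_CD = 370.8 mm².
δ_AB = -22630·488/(105.7·69200) = -1.51 mm
δ_BC = -28310·504/(211.2·69200) = -0.9761 mm
δ_CD = 8690·630/(370.8·69200) = 0.2134 mm
δ = Σδ_i = -2.273 mm.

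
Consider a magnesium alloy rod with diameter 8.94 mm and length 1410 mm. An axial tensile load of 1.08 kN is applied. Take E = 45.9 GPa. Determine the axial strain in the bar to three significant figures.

A = 62.77 mm².
σ = N/A = 17.21 MPa; ε = σ/E = 17.21/45900 = 3.748e-04.

3.75e-04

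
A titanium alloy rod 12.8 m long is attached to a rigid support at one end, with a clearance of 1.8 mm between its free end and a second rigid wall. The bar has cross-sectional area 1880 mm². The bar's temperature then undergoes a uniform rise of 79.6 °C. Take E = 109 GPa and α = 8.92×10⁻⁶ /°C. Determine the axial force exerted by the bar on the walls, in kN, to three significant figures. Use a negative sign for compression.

-117 kN

Free thermal expansion αLΔT = 8.92e-6 · 12800 · 79.6 = 9.088 mm.
The walls engage after the gap closes; constrained expansion = 9.088 − 1.8 = 7.288 mm.
The walls impose strain ε = −(7.288)/12800 = -5.6941e-04; σ = Eε = 109000 · -5.6941e-04 = -62.07 MPa.
Wall reaction R = σ·A = -62.07·1880 = -116700 N = -116.7 kN.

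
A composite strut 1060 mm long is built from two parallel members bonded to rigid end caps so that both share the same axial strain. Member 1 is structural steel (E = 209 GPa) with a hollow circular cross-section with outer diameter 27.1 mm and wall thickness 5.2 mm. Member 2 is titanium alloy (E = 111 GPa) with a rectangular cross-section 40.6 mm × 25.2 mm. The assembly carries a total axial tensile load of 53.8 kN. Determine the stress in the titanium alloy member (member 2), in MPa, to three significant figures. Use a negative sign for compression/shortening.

31.7 MPa

A_1 = 357.8 mm².
A_2 = 1023 mm².
Equal strain + equilibrium ⇒ each member carries load in proportion to AE: A₁E₁ = 74770000 N, A₂E₂ = 113600000 N, ΣAE = 188300000 N.
σ₂ = P·E₂/ΣAE = 53800·111000/188300000 = 31.71 MPa.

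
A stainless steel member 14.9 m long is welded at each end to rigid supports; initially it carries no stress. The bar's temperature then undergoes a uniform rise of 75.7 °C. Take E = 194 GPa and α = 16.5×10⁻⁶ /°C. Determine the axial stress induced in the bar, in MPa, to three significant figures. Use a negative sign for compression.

Free thermal expansion αLΔT = 16.5e-6 · 14900 · 75.7 = 18.61 mm.
The walls impose strain ε = −(18.61)/14900 = -1.2490e-03; σ = Eε = 194000 · -1.2490e-03 = -242.3 MPa.

-242 MPa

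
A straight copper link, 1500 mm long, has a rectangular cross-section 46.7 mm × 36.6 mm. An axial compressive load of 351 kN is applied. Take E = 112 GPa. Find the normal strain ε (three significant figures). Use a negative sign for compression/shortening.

-0.00183

A = 1709 mm².
σ = N/A = -205.4 MPa; ε = σ/E = -205.4/112000 = -1.834e-03.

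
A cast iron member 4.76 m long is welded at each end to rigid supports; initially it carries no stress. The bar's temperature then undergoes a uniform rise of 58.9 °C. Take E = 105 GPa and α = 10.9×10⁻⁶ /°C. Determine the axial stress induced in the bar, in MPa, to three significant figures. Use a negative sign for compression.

-67.4 MPa

Free thermal expansion αLΔT = 10.9e-6 · 4760 · 58.9 = 3.056 mm.
The walls impose strain ε = −(3.056)/4760 = -6.4201e-04; σ = Eε = 105000 · -6.4201e-04 = -67.41 MPa.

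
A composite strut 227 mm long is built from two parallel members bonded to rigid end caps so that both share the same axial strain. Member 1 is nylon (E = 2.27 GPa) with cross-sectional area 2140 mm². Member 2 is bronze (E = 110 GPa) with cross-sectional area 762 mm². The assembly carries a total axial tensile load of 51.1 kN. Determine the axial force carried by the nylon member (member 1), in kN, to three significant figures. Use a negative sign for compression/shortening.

2.80 kN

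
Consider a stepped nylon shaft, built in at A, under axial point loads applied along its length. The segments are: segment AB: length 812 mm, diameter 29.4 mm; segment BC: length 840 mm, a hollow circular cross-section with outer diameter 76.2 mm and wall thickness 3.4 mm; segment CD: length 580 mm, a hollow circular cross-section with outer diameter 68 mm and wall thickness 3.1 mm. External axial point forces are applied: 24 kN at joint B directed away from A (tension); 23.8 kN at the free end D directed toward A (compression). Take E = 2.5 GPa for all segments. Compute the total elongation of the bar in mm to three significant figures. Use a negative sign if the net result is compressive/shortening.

-18.9 mm

Internal axial forces (sectioning from the free end, tension +): N_CD = -23.8 kN, N_BC = -23.8 kN, N_AB = 0.2 kN.
A_AB = 678.9 mm².
A_BC = 777.6 mm².
A_CD = 632.1 mm².
δ_AB = 200·812/(678.9·2500) = 0.09569 mm
δ_BC = -23800·840/(777.6·2500) = -10.28 mm
δ_CD = -23800·580/(632.1·2500) = -8.736 mm
δ = Σδ_i = -18.92 mm.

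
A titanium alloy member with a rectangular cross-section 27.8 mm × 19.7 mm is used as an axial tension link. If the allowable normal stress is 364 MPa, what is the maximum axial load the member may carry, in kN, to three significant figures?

A = 547.7 mm².
P_max = σ_allow · A = 364 · 547.7 = 199300 N = 199.3 kN.

199 kN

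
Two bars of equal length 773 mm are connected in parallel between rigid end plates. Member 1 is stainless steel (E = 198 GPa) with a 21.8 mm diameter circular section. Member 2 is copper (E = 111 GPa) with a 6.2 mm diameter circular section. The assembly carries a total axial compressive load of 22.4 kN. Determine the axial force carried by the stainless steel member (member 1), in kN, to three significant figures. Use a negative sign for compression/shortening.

A_1 = 373.3 mm².
A_2 = 30.19 mm².
Equal strain + equilibrium ⇒ each member carries load in proportion to AE: A₁E₁ = 73900000 N, A₂E₂ = 3351000 N, ΣAE = 77260000 N.
F₁ = P·A₁E₁/ΣAE = -22400·73900000/77260000 = -21430 N.

-21.4 kN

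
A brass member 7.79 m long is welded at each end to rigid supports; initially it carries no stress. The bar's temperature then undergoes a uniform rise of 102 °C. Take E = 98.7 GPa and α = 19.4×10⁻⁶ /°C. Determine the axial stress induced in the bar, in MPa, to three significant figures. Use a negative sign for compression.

-195 MPa

Free thermal expansion αLΔT = 19.4e-6 · 7790 · 102 = 15.41 mm.
The walls impose strain ε = −(15.41)/7790 = -1.9788e-03; σ = Eε = 98700 · -1.9788e-03 = -195.3 MPa.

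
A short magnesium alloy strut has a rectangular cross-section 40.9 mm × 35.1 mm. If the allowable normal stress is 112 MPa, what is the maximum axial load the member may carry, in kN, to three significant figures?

161 kN

A = 1436 mm².
P_max = σ_allow · A = 112 · 1436 = 160800 N = 160.8 kN.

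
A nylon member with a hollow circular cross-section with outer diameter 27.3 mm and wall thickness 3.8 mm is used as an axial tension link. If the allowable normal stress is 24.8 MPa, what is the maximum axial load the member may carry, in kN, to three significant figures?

6.96 kN

A = 280.5 mm².
P_max = σ_allow · A = 24.8 · 280.5 = 6957 N = 6.957 kN.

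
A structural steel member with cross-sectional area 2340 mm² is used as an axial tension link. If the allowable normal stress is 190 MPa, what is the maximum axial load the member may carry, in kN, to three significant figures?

P_max = σ_allow · A = 190 · 2340 = 444600 N = 444.6 kN.

445 kN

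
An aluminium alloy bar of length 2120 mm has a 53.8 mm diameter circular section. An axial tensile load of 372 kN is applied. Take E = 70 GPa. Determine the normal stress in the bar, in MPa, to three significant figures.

164 MPa

A = 2273 mm².
σ = N/A = 372000/2273 = 163.6 MPa.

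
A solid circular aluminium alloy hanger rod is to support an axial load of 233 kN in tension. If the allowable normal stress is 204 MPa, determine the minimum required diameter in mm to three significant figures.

38.1 mm

Required area A ≥ P/σ_allow = 233000/204 = 1142 mm².
For a solid circular section, d ≥ √(4A/π) = 38.13 mm.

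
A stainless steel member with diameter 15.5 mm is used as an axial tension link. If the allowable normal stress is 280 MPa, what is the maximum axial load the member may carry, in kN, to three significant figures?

A = 188.7 mm².
P_max = σ_allow · A = 280 · 188.7 = 52830 N = 52.83 kN.

52.8 kN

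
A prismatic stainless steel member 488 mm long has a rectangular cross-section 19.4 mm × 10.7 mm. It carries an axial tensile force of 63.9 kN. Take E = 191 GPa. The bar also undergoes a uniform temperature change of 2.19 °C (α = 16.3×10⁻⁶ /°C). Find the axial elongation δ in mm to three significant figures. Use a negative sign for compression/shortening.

0.804 mm

A = 207.6 mm².
δ_mech = NL/(AE) = 63900·488/(207.6·191000) = 0.7865 mm.
δ_thermal = αLΔT = 16.3e-6·488·2.19 = 0.01742 mm.
δ = δ_mech + δ_thermal = 0.8039 mm.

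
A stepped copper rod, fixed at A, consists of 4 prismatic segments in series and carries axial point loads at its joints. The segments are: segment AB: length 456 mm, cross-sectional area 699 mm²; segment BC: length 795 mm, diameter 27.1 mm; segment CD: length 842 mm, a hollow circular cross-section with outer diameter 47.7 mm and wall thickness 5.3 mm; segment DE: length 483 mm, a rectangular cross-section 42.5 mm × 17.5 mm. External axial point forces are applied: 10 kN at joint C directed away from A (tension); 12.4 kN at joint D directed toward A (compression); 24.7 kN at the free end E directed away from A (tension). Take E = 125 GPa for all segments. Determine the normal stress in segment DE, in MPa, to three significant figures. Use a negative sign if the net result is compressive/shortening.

Internal axial forces (sectioning from the free end, tension +): N_DE = 24.7 kN, N_CD = 12.3 kN, N_BC = 22.3 kN, N_AB = 22.3 kN.
A_DE = 743.8 mm².
σ_DE = N_DE/A_DE = 24700/743.8 = 33.21 MPa.

33.2 MPa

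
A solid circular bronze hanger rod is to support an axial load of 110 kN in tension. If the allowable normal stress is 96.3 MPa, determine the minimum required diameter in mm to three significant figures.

Required area A ≥ P/σ_allow = 110000/96.3 = 1142 mm².
For a solid circular section, d ≥ √(4A/π) = 38.14 mm.

38.1 mm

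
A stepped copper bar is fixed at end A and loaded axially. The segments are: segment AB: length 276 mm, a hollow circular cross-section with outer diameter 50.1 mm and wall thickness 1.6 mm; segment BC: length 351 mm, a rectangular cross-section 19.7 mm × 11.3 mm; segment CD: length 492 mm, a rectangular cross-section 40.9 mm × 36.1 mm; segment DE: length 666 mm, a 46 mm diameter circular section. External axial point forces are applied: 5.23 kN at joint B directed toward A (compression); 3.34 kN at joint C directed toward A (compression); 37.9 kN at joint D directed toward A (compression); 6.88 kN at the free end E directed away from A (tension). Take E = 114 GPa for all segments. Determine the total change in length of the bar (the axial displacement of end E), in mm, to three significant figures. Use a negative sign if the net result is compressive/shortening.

Internal axial forces (sectioning from the free end, tension +): N_DE = 6.88 kN, N_CD = -31.02 kN, N_BC = -34.36 kN, N_AB = -39.59 kN.
A_AB = 243.8 mm².
A_BC = 222.6 mm².
A_CD = 1476 mm².
A_DE = 1662 mm².
δ_AB = -39590·276/(243.8·114000) = -0.3932 mm
δ_BC = -34360·351/(222.6·114000) = -0.4752 mm
δ_CD = -31020·492/(1476·114000) = -0.09067 mm
δ_DE = 6880·666/(1662·114000) = 0.02419 mm
δ = Σδ_i = -0.9349 mm.

-0.935 mm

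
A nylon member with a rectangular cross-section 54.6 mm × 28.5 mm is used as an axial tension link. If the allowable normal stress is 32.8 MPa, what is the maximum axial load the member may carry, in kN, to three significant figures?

A = 1556 mm².
P_max = σ_allow · A = 32.8 · 1556 = 51040 N = 51.04 kN.

51.0 kN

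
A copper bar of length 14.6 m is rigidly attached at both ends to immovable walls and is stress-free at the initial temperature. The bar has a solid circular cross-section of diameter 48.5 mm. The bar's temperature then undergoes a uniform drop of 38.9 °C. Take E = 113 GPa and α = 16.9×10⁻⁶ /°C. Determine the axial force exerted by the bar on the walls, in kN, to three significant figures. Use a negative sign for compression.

137 kN

Free thermal expansion αLΔT = 16.9e-6 · 14600 · -38.9 = -9.598 mm.
The walls impose strain ε = −(-9.598)/14600 = 6.5741e-04; σ = Eε = 113000 · 6.5741e-04 = 74.29 MPa.
Wall reaction R = σ·A = 74.29·1847 = 137200 N = 137.2 kN.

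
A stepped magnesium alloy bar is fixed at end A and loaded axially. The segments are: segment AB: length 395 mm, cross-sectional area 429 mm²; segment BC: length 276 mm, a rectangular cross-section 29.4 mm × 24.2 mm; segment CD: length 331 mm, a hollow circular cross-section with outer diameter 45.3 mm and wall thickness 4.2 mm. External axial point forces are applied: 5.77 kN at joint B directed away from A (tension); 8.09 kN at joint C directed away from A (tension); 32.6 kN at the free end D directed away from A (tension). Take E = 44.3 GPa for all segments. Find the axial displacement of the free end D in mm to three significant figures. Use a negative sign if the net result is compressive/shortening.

1.77 mm

Internal axial forces (sectioning from the free end, tension +): N_CD = 32.6 kN, N_BC = 40.69 kN, N_AB = 46.46 kN.
A_BC = 711.5 mm².
A_CD = 542.3 mm².
δ_AB = 46460·395/(429·44300) = 0.9656 mm
δ_BC = 40690·276/(711.5·44300) = 0.3563 mm
δ_CD = 32600·331/(542.3·44300) = 0.4492 mm
δ = Σδ_i = 1.771 mm.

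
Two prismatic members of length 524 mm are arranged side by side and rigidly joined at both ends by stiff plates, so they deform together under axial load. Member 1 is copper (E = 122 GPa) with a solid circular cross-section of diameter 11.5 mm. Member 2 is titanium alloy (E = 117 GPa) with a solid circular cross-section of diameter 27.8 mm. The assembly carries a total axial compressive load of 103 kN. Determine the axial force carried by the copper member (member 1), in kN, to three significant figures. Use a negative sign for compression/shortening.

-15.6 kN

A_1 = 103.9 mm².
A_2 = 607 mm².
Equal strain + equilibrium ⇒ each member carries load in proportion to AE: A₁E₁ = 12670000 N, A₂E₂ = 71020000 N, ΣAE = 83690000 N.
F₁ = P·A₁E₁/ΣAE = -103000·12670000/83690000 = -15600 N.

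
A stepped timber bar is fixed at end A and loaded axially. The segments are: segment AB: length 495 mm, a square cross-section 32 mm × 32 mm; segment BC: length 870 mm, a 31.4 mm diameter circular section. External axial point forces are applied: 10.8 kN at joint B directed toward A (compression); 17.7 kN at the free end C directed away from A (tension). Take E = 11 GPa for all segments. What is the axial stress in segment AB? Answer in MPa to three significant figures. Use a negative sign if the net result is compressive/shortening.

6.74 MPa

Internal axial forces (sectioning from the free end, tension +): N_BC = 17.7 kN, N_AB = 6.9 kN.
A_AB = 1024 mm².
σ_AB = N_AB/A_AB = 6900/1024 = 6.738 MPa.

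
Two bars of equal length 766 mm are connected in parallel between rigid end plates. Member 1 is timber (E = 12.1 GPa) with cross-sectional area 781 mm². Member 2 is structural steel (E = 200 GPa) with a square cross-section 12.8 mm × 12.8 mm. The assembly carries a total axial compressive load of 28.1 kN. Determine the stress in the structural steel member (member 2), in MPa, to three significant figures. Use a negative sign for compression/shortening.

-133 MPa

A_2 = 163.8 mm².
Equal strain + equilibrium ⇒ each member carries load in proportion to AE: A₁E₁ = 9450000 N, A₂E₂ = 32770000 N, ΣAE = 42220000 N.
σ₂ = P·E₂/ΣAE = -28100·200000/42220000 = -133.1 MPa.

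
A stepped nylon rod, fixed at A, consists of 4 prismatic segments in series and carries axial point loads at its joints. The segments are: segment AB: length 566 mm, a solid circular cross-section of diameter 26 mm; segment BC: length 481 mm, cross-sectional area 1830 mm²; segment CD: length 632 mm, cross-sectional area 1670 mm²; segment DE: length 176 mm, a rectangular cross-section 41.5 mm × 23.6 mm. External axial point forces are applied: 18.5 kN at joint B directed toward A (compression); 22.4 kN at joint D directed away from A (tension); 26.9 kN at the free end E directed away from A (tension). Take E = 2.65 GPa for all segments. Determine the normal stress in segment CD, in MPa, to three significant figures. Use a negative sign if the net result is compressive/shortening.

Internal axial forces (sectioning from the free end, tension +): N_DE = 26.9 kN, N_CD = 49.3 kN, N_BC = 49.3 kN, N_AB = 30.8 kN.
σ_CD = N_CD/A_CD = 49300/1670 = 29.52 MPa.

29.5 MPa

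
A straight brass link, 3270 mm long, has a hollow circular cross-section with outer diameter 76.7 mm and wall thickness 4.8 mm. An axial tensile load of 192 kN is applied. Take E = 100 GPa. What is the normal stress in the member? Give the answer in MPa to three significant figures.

A = 1084 mm².
σ = N/A = 192000/1084 = 177.1 MPa.

177 MPa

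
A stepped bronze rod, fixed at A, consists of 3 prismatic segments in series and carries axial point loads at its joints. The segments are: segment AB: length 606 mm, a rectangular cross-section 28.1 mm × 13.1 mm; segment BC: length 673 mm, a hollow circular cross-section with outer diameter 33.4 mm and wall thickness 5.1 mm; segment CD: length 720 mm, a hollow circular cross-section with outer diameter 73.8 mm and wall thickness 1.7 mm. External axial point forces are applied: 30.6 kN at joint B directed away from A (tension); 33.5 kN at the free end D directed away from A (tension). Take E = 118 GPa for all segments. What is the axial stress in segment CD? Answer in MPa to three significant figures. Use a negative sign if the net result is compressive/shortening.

87.0 MPa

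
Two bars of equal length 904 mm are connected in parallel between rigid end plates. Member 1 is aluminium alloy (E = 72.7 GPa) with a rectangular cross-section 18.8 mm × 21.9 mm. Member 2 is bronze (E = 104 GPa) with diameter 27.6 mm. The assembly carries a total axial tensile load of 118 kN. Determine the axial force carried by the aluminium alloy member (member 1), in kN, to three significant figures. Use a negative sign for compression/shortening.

A_1 = 411.7 mm².
A_2 = 598.3 mm².
Equal strain + equilibrium ⇒ each member carries load in proportion to AE: A₁E₁ = 29930000 N, A₂E₂ = 62220000 N, ΣAE = 92150000 N.
F₁ = P·A₁E₁/ΣAE = 118000·29930000/92150000 = 38330 N.

38.3 kN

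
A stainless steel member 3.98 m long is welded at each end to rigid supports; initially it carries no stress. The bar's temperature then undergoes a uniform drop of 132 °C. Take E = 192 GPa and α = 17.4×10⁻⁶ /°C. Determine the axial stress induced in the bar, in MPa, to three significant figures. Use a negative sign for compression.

441 MPa

Free thermal expansion αLΔT = 17.4e-6 · 3980 · -132 = -9.141 mm.
The walls impose strain ε = −(-9.141)/3980 = 2.2968e-03; σ = Eε = 192000 · 2.2968e-03 = 441 MPa.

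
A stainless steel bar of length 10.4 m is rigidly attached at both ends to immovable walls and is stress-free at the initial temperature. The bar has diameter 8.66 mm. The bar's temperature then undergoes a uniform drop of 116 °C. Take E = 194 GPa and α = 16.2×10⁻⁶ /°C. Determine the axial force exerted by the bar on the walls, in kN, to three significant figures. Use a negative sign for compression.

21.5 kN

Free thermal expansion αLΔT = 16.2e-6 · 10400 · -116 = -19.54 mm.
The walls impose strain ε = −(-19.54)/10400 = 1.8792e-03; σ = Eε = 194000 · 1.8792e-03 = 364.6 MPa.
Wall reaction R = σ·A = 364.6·58.9 = 21470 N = 21.47 kN.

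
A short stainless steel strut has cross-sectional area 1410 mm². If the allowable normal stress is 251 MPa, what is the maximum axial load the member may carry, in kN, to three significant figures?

354 kN

P_max = σ_allow · A = 251 · 1410 = 353900 N = 353.9 kN.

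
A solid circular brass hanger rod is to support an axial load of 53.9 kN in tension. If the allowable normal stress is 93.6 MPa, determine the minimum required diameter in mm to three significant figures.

27.1 mm

Required area A ≥ P/σ_allow = 53900/93.6 = 575.9 mm².
For a solid circular section, d ≥ √(4A/π) = 27.08 mm.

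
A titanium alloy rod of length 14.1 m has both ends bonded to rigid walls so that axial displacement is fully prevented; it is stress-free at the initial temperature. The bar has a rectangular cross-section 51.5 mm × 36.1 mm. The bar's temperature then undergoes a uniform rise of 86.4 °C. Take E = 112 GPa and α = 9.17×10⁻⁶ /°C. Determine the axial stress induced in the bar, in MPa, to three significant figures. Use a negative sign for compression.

Free thermal expansion αLΔT = 9.17e-6 · 14100 · 86.4 = 11.17 mm.
The walls impose strain ε = −(11.17)/14100 = -7.9229e-04; σ = Eε = 112000 · -7.9229e-04 = -88.74 MPa.

-88.7 MPa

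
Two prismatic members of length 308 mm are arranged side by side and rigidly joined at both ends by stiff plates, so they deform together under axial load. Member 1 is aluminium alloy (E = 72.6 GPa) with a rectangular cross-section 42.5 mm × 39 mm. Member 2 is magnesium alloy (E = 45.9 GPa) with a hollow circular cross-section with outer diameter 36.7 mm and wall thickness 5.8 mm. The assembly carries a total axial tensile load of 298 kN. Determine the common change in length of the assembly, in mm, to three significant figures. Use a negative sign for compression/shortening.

0.628 mm

A_1 = 1658 mm².
A_2 = 563 mm².
Equal strain + equilibrium ⇒ each member carries load in proportion to AE: A₁E₁ = 120300000 N, A₂E₂ = 25840000 N, ΣAE = 146200000 N.
δ = PL/ΣAE = 298000·308/146200000 = 0.6279 mm.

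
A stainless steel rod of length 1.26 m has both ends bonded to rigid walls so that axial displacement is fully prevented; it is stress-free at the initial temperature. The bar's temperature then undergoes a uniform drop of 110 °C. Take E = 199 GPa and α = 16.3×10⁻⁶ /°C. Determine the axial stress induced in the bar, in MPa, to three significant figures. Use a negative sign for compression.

Free thermal expansion αLΔT = 16.3e-6 · 1260 · -110 = -2.259 mm.
The walls impose strain ε = −(-2.259)/1260 = 1.7930e-03; σ = Eε = 199000 · 1.7930e-03 = 356.8 MPa.

357 MPa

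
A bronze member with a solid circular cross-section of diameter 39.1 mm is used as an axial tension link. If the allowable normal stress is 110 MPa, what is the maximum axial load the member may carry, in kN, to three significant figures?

132 kN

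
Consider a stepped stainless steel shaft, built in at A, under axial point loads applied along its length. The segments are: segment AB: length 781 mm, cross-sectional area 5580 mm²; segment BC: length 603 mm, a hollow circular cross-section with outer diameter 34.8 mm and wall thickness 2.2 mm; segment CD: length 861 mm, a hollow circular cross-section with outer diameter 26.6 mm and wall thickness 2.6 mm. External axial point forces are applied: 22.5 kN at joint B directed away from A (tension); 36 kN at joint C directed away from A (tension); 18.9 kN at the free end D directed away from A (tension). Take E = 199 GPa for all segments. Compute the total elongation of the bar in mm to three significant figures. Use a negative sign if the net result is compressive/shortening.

Internal axial forces (sectioning from the free end, tension +): N_CD = 18.9 kN, N_BC = 54.9 kN, N_AB = 77.4 kN.
A_BC = 225.3 mm².
A_CD = 196 mm².
δ_AB = 77400·781/(5580·199000) = 0.05444 mm
δ_BC = 54900·603/(225.3·199000) = 0.7383 mm
δ_CD = 18900·861/(196·199000) = 0.4171 mm
δ = Σδ_i = 1.21 mm.

1.21 mm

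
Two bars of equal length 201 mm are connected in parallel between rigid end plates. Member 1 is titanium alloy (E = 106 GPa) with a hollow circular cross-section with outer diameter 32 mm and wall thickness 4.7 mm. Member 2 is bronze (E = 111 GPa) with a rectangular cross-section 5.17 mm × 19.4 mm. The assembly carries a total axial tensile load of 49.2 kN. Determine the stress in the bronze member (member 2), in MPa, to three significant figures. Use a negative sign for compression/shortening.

101 MPa

A_1 = 403.1 mm².
A_2 = 100.3 mm².
Equal strain + equilibrium ⇒ each member carries load in proportion to AE: A₁E₁ = 42730000 N, A₂E₂ = 11130000 N, ΣAE = 53860000 N.
σ₂ = P·E₂/ΣAE = 49200·111000/53860000 = 101.4 MPa.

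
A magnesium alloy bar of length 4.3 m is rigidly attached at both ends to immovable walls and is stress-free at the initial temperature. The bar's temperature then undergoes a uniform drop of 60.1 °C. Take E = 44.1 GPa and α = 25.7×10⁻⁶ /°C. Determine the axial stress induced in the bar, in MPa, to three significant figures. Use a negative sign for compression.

68.1 MPa

Free thermal expansion αLΔT = 25.7e-6 · 4300 · -60.1 = -6.642 mm.
The walls impose strain ε = −(-6.642)/4300 = 1.5446e-03; σ = Eε = 44100 · 1.5446e-03 = 68.12 MPa.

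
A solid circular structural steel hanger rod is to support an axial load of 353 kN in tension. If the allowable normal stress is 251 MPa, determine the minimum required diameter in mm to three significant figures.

Required area A ≥ P/σ_allow = 353000/251 = 1406 mm².
For a solid circular section, d ≥ √(4A/π) = 42.32 mm.

42.3 mm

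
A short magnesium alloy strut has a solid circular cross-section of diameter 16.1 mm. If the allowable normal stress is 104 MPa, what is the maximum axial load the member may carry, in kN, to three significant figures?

21.2 kN

A = 203.6 mm².
P_max = σ_allow · A = 104 · 203.6 = 21170 N = 21.17 kN.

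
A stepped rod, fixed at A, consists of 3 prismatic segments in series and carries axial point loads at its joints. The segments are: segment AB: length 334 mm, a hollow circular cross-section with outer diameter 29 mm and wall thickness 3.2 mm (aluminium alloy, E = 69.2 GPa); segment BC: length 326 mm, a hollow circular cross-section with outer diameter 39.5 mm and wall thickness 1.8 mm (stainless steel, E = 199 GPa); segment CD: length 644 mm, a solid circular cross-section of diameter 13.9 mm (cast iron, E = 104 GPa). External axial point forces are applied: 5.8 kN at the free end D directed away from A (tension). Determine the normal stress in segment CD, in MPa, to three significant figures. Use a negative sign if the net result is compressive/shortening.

Internal axial forces (sectioning from the free end, tension +): N_CD = 5.8 kN, N_BC = 5.8 kN, N_AB = 5.8 kN.
A_CD = 151.7 mm².
σ_CD = N_CD/A_CD = 5800/151.7 = 38.22 MPa.

38.2 MPa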